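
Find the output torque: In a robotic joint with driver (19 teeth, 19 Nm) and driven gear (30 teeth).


Given: N1 = 19, N2 = 30, T1 = 19 Nm
Using T2/T1 = N2/N1
T2 = T1 * N2 / N1
T2 = 19 * 30 / 19
T2 = 570 / 19
T2 = 30 Nm

30 Nm


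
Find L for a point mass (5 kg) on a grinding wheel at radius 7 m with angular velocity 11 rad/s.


Given: m = 5 kg, r = 7 m, omega = 11 rad/s
For a point mass: I = m*r^2
I = 5*7^2 = 5*49 = 245
L = I*omega = 245*11
L = 2695 kg*m^2/s

2695 kg*m^2/s


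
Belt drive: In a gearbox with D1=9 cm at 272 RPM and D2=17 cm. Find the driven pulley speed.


Given: D1 = 9 cm, w1 = 272 RPM, D2 = 17 cm
Using D1*w1 = D2*w2
w2 = D1*w1 / D2
w2 = 9*272 / 17
w2 = 2448 / 17
w2 = 144 RPM

144 RPM


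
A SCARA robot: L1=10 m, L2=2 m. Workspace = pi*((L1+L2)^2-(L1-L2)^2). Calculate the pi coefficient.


Given: L1 = 10, L2 = 2
(L1+L2)^2 = (12)^2 = 144
(L1-L2)^2 = (8)^2 = 64
Difference = 144 - 64 = 80
This equals 4*L1*L2 = 4*10*2 = 80
Workspace area = 80*pi

80


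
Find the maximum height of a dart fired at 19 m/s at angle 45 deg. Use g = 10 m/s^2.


Given: v0 = 19 m/s, theta = 45 deg, g = 10 m/s^2
sin^2(45) = 1/2
Using H = v0^2 * sin^2(theta) / (2*g)
H = 19^2 * 1/2 / (2*10)
H = 361 * 1/2 / 20
H = 361/2 / 20
H = 361/40 m

361/40 m


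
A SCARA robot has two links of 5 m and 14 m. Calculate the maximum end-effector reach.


Given: L1 = 5 m, L2 = 14 m
For a 2-link planar arm, max reach = L1 + L2 (fully extended)
Max reach = 5 + 14
Max reach = 19 m

19 m


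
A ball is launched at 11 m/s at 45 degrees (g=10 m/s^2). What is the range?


Given: v0 = 11 m/s, theta = 45 deg, g = 10 m/s^2
sin(2*45) = sin(90) = 1
Using R = v0^2 * sin(2*theta) / g
R = 11^2 * 1 / 10
R = 121 / 10
R = 121/10 m

121/10 m


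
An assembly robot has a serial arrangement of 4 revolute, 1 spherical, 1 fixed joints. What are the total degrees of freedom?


Given: serial robot with 4 revolute, 1 spherical, 1 fixed joints
DOF contribution per joint type: revolute=1, prismatic=1, spherical=3, fixed=0
DOF = 4*1 + 1*3 + 1*0
DOF = 7

7


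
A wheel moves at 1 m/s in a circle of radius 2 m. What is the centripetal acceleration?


Given: v = 1 m/s, r = 2 m
Using a_c = v^2 / r
a_c = 1^2 / 2
a_c = 1 / 2
a_c = 1/2 m/s^2

1/2 m/s^2


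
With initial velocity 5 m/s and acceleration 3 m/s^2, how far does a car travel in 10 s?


Given: v0 = 5 m/s, a = 3 m/s^2, t = 10 s
Using s = v0*t + (1/2)*a*t^2
s = 5*10 + (1/2)*3*10^2
s = 50 + (1/2)*300
s = 50 + 150
s = 200

200 m


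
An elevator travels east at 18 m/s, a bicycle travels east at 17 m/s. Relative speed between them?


Given: v_A = 18 m/s east, v_B = 17 m/s east
Both move in the same direction; relative speed = |v_A - v_B|
|18 - 17| = |1|
= 1 m/s

1 m/s


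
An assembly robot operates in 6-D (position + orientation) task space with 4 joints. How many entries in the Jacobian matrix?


Given: task space dimension = 6, joints = 4
Jacobian is a 6 x 4 matrix
Total entries = rows * columns
Total = 6 * 4
Total = 24

24


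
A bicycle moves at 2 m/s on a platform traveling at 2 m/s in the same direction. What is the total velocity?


Given: object velocity = 2 m/s, platform velocity = 2 m/s (same direction)
Using classical velocity addition: v_total = v_object + v_platform
v_total = 2 + 2
v_total = 4 m/s

4 m/s


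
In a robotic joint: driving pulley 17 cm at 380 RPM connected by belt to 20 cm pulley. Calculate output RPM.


Given: D1 = 17 cm, w1 = 380 RPM, D2 = 20 cm
Using D1*w1 = D2*w2
w2 = D1*w1 / D2
w2 = 17*380 / 20
w2 = 6460 / 20
w2 = 323 RPM

323 RPM


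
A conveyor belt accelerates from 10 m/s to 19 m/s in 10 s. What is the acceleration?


Given: initial velocity v0 = 10 m/s, final velocity v = 19 m/s, time t = 10 s
Using a = (v - v0) / t
a = (19 - 10) / 10
a = 9 / 10
a = 9/10 m/s^2

9/10 m/s^2


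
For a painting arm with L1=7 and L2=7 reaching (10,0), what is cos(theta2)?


Given: L1 = 7, L2 = 7, target (x, y) = (10, 0)
Using cos(theta2) = (x^2 + y^2 - L1^2 - L2^2) / (2*L1*L2)
x^2 + y^2 = 10^2 + 0 = 100
L1^2 + L2^2 = 49 + 49 = 98
Numerator = 100 - 98 = 2
Denominator = 2*7*7 = 98
cos(theta2) = 2/98 = 1/49

1/49


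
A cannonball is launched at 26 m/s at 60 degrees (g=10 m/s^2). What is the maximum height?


Given: v0 = 26 m/s, theta = 60 deg, g = 10 m/s^2
sin^2(60) = 3/4
Using H = v0^2 * sin^2(theta) / (2*g)
H = 26^2 * 3/4 / (2*10)
H = 676 * 3/4 / 20
H = 507 / 20
H = 507/20 m

507/20 m


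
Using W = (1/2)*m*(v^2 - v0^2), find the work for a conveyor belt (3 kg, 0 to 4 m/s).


Given: m = 3 kg, v0 = 0 m/s, v = 4 m/s
Using W = (1/2)*m*(v^2 - v0^2)
v^2 = 4^2 = 16
v0^2 = 0^2 = 0
v^2 - v0^2 = 16 - 0 = 16
W = (1/2)*3*16 = 24 J

24 J


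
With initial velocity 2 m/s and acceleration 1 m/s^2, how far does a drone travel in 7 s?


Given: v0 = 2 m/s, a = 1 m/s^2, t = 7 s
Using s = v0*t + (1/2)*a*t^2
s = 2*7 + (1/2)*1*7^2
s = 14 + (1/2)*49
s = 14 + 49/2
s = 77/2

77/2 m


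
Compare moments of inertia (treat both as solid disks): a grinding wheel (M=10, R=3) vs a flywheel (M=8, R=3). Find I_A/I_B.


Given: M1=10 kg, R1=3 m, M2=8 kg, R2=3 m
For a disk: I = (1/2)*M*R^2, so I_A/I_B = (M1*R1^2)/(M2*R2^2)
M1*R1^2 = 10*9 = 90
M2*R2^2 = 8*9 = 72
I_A/I_B = 90/72 = 5/4

5/4


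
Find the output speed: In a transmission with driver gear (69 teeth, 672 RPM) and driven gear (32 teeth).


Given: N1 = 69 teeth, w1 = 672 RPM, N2 = 32 teeth
Using N1*w1 = N2*w2
w2 = N1*w1 / N2
w2 = 69*672 / 32
w2 = 46368 / 32
w2 = 1449 RPM

1449 RPM


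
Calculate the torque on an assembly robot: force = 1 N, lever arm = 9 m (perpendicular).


Given: F = 1 N, r = 9 m, angle = 90 deg (perpendicular)
Using tau = F * r * sin(90)
sin(90) = 1
tau = 1 * 9 * 1
tau = 9 Nm

9 Nm


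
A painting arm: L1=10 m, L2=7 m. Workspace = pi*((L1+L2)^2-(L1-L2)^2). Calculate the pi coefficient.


Given: L1 = 10, L2 = 7
(L1+L2)^2 = (17)^2 = 289
(L1-L2)^2 = (3)^2 = 9
Difference = 289 - 9 = 280
This equals 4*L1*L2 = 4*10*7 = 280
Workspace area = 280*pi

280


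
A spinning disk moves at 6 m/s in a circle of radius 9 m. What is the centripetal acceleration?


Given: v = 6 m/s, r = 9 m
Using a_c = v^2 / r
a_c = 6^2 / 9
a_c = 36 / 9
a_c = 4 m/s^2

4 m/s^2


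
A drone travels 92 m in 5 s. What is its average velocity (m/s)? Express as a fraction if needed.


Given: distance d = 92 m, time t = 5 s
Using v = d / t
v = 92 / 5
v = 92/5 m/s

92/5 m/s


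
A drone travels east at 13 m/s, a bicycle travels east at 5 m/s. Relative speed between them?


Given: v_A = 13 m/s east, v_B = 5 m/s east
Both move in the same direction; relative speed = |v_A - v_B|
|13 - 5| = |8|
= 8 m/s

8 m/s


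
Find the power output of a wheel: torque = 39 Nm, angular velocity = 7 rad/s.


Given: tau = 39 Nm, omega = 7 rad/s
Using P = tau * omega
P = 39 * 7
P = 273 W

273 W


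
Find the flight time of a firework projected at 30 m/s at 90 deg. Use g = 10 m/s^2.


Given: v0 = 30 m/s, theta = 90 deg, g = 10 m/s^2
sin(90) = 1
Using T = 2*v0*sin(theta) / g
T = 2*30*1 / 10
T = 60 / 10
T = 6 s

6 s


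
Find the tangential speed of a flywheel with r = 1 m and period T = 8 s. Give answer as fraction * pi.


Given: radius r = 1 m, period T = 8 s
Using v = 2*pi*r / T
v = 2*pi*1 / 8
v = 2*pi / 8
v = 1/4*pi m/s

1/4*pi m/s


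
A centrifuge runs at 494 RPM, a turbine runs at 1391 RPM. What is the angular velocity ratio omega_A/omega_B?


Given: RPM_A = 494, RPM_B = 1391
omega = 2*pi*RPM/60, so omega_A/omega_B = RPM_A / RPM_B
omega_A/omega_B = 494 / 1391
omega_A/omega_B = 38/107

38/107


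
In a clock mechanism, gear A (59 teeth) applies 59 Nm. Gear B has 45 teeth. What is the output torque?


Given: N1 = 59, N2 = 45, T1 = 59 Nm
Using T2/T1 = N2/N1
T2 = T1 * N2 / N1
T2 = 59 * 45 / 59
T2 = 2655 / 59
T2 = 45 Nm

45 Nm


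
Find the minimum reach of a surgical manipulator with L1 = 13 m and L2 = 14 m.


Given: L1 = 13 m, L2 = 14 m
For a 2-link planar arm, min reach = |L1 - L2| (second link folded back)
Min reach = |13 - 14|
Min reach = 1 m

1 m


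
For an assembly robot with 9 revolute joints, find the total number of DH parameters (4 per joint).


Given: 9 joints, 4 DH parameters per joint (d, theta, a, alpha)
Total DH parameters = number_of_joints * 4
Total = 9 * 4
Total = 36

36


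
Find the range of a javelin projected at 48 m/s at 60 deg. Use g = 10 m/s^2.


Given: v0 = 48 m/s, theta = 60 deg, g = 10 m/s^2
sin(2*60) = sin(120) = sqrt(3)/2
Using R = v0^2 * sin(2*theta) / g
R = 48^2 * (sqrt(3)/2) / 10
R = 2304 * sqrt(3) / 20
R = 576/5*sqrt(3) m

576/5*sqrt(3) m


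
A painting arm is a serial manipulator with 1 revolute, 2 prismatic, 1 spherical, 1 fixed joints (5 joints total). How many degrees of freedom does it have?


Given: serial robot with 1 revolute, 2 prismatic, 1 spherical, 1 fixed joints
DOF contribution per joint type: revolute=1, prismatic=1, spherical=3, fixed=0
DOF = 1*1 + 2*1 + 1*3 + 1*0
DOF = 6

6


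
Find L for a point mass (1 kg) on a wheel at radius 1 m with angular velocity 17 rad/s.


Given: m = 1 kg, r = 1 m, omega = 17 rad/s
For a point mass: I = m*r^2
I = 1*1^2 = 1*1 = 1
L = I*omega = 1*17
L = 17 kg*m^2/s

17 kg*m^2/s


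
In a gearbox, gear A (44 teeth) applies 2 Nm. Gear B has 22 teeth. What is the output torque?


Given: N1 = 44, N2 = 22, T1 = 2 Nm
Using T2/T1 = N2/N1
T2 = T1 * N2 / N1
T2 = 2 * 22 / 44
T2 = 44 / 44
T2 = 1 Nm

1 Nm


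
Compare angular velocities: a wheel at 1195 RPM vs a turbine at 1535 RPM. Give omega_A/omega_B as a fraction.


Given: RPM_A = 1195, RPM_B = 1535
omega = 2*pi*RPM/60, so omega_A/omega_B = RPM_A / RPM_B
omega_A/omega_B = 1195 / 1535
omega_A/omega_B = 239/307

239/307


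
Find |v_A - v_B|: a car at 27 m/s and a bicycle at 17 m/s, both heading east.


Given: v_A = 27 m/s east, v_B = 17 m/s east
Both move in the same direction; relative speed = |v_A - v_B|
|27 - 17| = |10|
= 10 m/s

10 m/s


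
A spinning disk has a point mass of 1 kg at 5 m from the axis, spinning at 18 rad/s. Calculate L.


Given: m = 1 kg, r = 5 m, omega = 18 rad/s
For a point mass: I = m*r^2
I = 1*5^2 = 1*25 = 25
L = I*omega = 25*18
L = 450 kg*m^2/s

450 kg*m^2/s


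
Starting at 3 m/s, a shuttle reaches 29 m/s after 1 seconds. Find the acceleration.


Given: initial velocity v0 = 3 m/s, final velocity v = 29 m/s, time t = 1 s
Using a = (v - v0) / t
a = (29 - 3) / 1
a = 26 / 1
a = 26 m/s^2

26 m/s^2


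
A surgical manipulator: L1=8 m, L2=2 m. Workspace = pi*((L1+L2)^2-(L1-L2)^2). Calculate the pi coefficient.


Given: L1 = 8, L2 = 2
(L1+L2)^2 = (10)^2 = 100
(L1-L2)^2 = (6)^2 = 36
Difference = 100 - 36 = 64
This equals 4*L1*L2 = 4*8*2 = 64
Workspace area = 64*pi

64


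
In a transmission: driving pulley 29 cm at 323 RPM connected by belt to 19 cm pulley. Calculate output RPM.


Given: D1 = 29 cm, w1 = 323 RPM, D2 = 19 cm
Using D1*w1 = D2*w2
w2 = D1*w1 / D2
w2 = 29*323 / 19
w2 = 9367 / 19
w2 = 493 RPM

493 RPM


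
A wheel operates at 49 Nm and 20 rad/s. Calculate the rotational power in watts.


Given: tau = 49 Nm, omega = 20 rad/s
Using P = tau * omega
P = 49 * 20
P = 980 W

980 W


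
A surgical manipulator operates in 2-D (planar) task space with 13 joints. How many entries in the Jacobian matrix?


Given: task space dimension = 2, joints = 13
Jacobian is a 2 x 13 matrix
Total entries = rows * columns
Total = 2 * 13
Total = 26

26


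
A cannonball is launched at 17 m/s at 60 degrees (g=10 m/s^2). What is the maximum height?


Given: v0 = 17 m/s, theta = 60 deg, g = 10 m/s^2
sin^2(60) = 3/4
Using H = v0^2 * sin^2(theta) / (2*g)
H = 17^2 * 3/4 / (2*10)
H = 289 * 3/4 / 20
H = 867/4 / 20
H = 867/80 m

867/80 m


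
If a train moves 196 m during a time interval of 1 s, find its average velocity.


Given: distance d = 196 m, time t = 1 s
Using v = d / t
v = 196 / 1
v = 196 m/s

196 m/s


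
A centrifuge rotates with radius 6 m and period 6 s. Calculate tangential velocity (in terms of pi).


Given: radius r = 6 m, period T = 6 s
Using v = 2*pi*r / T
v = 2*pi*6 / 6
v = 12*pi / 6
v = 2*pi m/s

2*pi m/s


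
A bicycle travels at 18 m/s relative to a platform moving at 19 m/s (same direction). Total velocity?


Given: object velocity = 18 m/s, platform velocity = 19 m/s (same direction)
Using classical velocity addition: v_total = v_object + v_platform
v_total = 18 + 19
v_total = 37 m/s

37 m/s


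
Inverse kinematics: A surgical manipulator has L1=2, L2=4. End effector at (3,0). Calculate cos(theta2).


Given: L1 = 2, L2 = 4, target (x, y) = (3, 0)
Using cos(theta2) = (x^2 + y^2 - L1^2 - L2^2) / (2*L1*L2)
x^2 + y^2 = 3^2 + 0 = 9
L1^2 + L2^2 = 4 + 16 = 20
Numerator = 9 - 20 = -11
Denominator = 2*2*4 = 16
cos(theta2) = -11/16 = -11/16

-11/16


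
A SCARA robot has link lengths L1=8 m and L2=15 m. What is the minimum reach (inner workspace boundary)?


Given: L1 = 8 m, L2 = 15 m
For a 2-link planar arm, min reach = |L1 - L2| (second link folded back)
Min reach = |8 - 15|
Min reach = 7 m

7 m


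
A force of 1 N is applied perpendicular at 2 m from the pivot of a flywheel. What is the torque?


Given: F = 1 N, r = 2 m, angle = 90 deg (perpendicular)
Using tau = F * r * sin(90)
sin(90) = 1
tau = 1 * 2 * 1
tau = 2 Nm

2 Nm


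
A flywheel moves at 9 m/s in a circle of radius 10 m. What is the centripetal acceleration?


Given: v = 9 m/s, r = 10 m
Using a_c = v^2 / r
a_c = 9^2 / 10
a_c = 81 / 10
a_c = 81/10 m/s^2

81/10 m/s^2


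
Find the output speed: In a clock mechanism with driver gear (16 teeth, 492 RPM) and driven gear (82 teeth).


Given: N1 = 16 teeth, w1 = 492 RPM, N2 = 82 teeth
Using N1*w1 = N2*w2
w2 = N1*w1 / N2
w2 = 16*492 / 82
w2 = 7872 / 82
w2 = 96 RPM

96 RPM


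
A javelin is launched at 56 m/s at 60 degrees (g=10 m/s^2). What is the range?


Given: v0 = 56 m/s, theta = 60 deg, g = 10 m/s^2
sin(2*60) = sin(120) = sqrt(3)/2
Using R = v0^2 * sin(2*theta) / g
R = 56^2 * (sqrt(3)/2) / 10
R = 3136 * sqrt(3) / 20
R = 784/5*sqrt(3) m

784/5*sqrt(3) m


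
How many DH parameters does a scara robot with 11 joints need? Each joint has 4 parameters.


Given: 11 joints, 4 DH parameters per joint (d, theta, a, alpha)
Total DH parameters = number_of_joints * 4
Total = 11 * 4
Total = 44

44


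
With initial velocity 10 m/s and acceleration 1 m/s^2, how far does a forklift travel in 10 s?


Given: v0 = 10 m/s, a = 1 m/s^2, t = 10 s
Using s = v0*t + (1/2)*a*t^2
s = 10*10 + (1/2)*1*10^2
s = 100 + (1/2)*100
s = 100 + 50
s = 150

150 m


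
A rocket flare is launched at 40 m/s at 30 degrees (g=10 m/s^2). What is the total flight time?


Given: v0 = 40 m/s, theta = 30 deg, g = 10 m/s^2
sin(30) = 1/2
Using T = 2*v0*sin(theta) / g
T = 2*40*1/2 / 10
T = 40 / 10
T = 4 s

4 s


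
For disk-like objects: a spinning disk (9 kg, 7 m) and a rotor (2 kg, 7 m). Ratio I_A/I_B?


Given: M1=9 kg, R1=7 m, M2=2 kg, R2=7 m
For a disk: I = (1/2)*M*R^2, so I_A/I_B = (M1*R1^2)/(M2*R2^2)
M1*R1^2 = 9*49 = 441
M2*R2^2 = 2*49 = 98
I_A/I_B = 441/98 = 9/2

9/2


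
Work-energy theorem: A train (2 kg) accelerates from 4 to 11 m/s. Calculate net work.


Given: m = 2 kg, v0 = 4 m/s, v = 11 m/s
Using W = (1/2)*m*(v^2 - v0^2)
v^2 = 11^2 = 121
v0^2 = 4^2 = 16
v^2 - v0^2 = 121 - 16 = 105
W = (1/2)*2*105 = 105 J

105 J


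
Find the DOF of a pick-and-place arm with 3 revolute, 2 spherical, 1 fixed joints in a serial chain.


Given: serial robot with 3 revolute, 2 spherical, 1 fixed joints
DOF contribution per joint type: revolute=1, prismatic=1, spherical=3, fixed=0
DOF = 3*1 + 2*3 + 1*0
DOF = 9

9


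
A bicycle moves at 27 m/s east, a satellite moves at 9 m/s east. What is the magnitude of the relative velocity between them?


Given: v_A = 27 m/s east, v_B = 9 m/s east
Both move in the same direction; relative speed = |v_A - v_B|
|27 - 9| = |18|
= 18 m/s

18 m/s


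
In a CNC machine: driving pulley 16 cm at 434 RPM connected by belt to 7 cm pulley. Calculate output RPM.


Given: D1 = 16 cm, w1 = 434 RPM, D2 = 7 cm
Using D1*w1 = D2*w2
w2 = D1*w1 / D2
w2 = 16*434 / 7
w2 = 6944 / 7
w2 = 992 RPM

992 RPM


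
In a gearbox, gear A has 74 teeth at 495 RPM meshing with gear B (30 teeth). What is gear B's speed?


Given: N1 = 74 teeth, w1 = 495 RPM, N2 = 30 teeth
Using N1*w1 = N2*w2
w2 = N1*w1 / N2
w2 = 74*495 / 30
w2 = 36630 / 30
w2 = 1221 RPM

1221 RPM


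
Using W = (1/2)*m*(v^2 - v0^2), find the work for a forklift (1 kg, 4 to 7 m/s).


Given: m = 1 kg, v0 = 4 m/s, v = 7 m/s
Using W = (1/2)*m*(v^2 - v0^2)
v^2 = 7^2 = 49
v0^2 = 4^2 = 16
v^2 - v0^2 = 49 - 16 = 33
W = (1/2)*1*33 = 33/2 J

33/2 J


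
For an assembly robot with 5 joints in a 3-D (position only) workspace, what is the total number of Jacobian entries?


Given: task space dimension = 3, joints = 5
Jacobian is a 3 x 5 matrix
Total entries = rows * columns
Total = 3 * 5
Total = 15

15


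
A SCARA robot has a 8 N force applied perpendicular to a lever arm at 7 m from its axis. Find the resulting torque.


Given: F = 8 N, r = 7 m, angle = 90 deg (perpendicular)
Using tau = F * r * sin(90)
sin(90) = 1
tau = 8 * 7 * 1
tau = 56 Nm

56 Nm


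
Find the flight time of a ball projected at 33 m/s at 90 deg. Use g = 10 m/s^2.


Given: v0 = 33 m/s, theta = 90 deg, g = 10 m/s^2
sin(90) = 1
Using T = 2*v0*sin(theta) / g
T = 2*33*1 / 10
T = 66 / 10
T = 33/5 s

33/5 s


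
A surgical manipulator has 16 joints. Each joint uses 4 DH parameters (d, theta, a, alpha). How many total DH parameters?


Given: 16 joints, 4 DH parameters per joint (d, theta, a, alpha)
Total DH parameters = number_of_joints * 4
Total = 16 * 4
Total = 64

64


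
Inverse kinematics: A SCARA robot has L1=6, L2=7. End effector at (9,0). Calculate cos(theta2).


Given: L1 = 6, L2 = 7, target (x, y) = (9, 0)
Using cos(theta2) = (x^2 + y^2 - L1^2 - L2^2) / (2*L1*L2)
x^2 + y^2 = 9^2 + 0 = 81
L1^2 + L2^2 = 36 + 49 = 85
Numerator = 81 - 85 = -4
Denominator = 2*6*7 = 84
cos(theta2) = -4/84 = -1/21

-1/21


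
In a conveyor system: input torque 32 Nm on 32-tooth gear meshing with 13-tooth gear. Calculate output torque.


Given: N1 = 32, N2 = 13, T1 = 32 Nm
Using T2/T1 = N2/N1
T2 = T1 * N2 / N1
T2 = 32 * 13 / 32
T2 = 416 / 32
T2 = 13 Nm

13 Nm


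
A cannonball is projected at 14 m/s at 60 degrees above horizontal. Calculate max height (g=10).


Given: v0 = 14 m/s, theta = 60 deg, g = 10 m/s^2
sin^2(60) = 3/4
Using H = v0^2 * sin^2(theta) / (2*g)
H = 14^2 * 3/4 / (2*10)
H = 196 * 3/4 / 20
H = 147 / 20
H = 147/20 m

147/20 m


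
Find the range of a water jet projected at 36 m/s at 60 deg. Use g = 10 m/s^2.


Given: v0 = 36 m/s, theta = 60 deg, g = 10 m/s^2
sin(2*60) = sin(120) = sqrt(3)/2
Using R = v0^2 * sin(2*theta) / g
R = 36^2 * (sqrt(3)/2) / 10
R = 1296 * sqrt(3) / 20
R = 324/5*sqrt(3) m

324/5*sqrt(3) m


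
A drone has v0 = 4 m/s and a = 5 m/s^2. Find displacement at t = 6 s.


Given: v0 = 4 m/s, a = 5 m/s^2, t = 6 s
Using s = v0*t + (1/2)*a*t^2
s = 4*6 + (1/2)*5*6^2
s = 24 + (1/2)*180
s = 24 + 90
s = 114

114 m


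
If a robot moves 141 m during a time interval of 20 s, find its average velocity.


Given: distance d = 141 m, time t = 20 s
Using v = d / t
v = 141 / 20
v = 141/20 m/s

141/20 m/s


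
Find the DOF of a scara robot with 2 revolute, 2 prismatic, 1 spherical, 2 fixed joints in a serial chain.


Given: serial robot with 2 revolute, 2 prismatic, 1 spherical, 2 fixed joints
DOF contribution per joint type: revolute=1, prismatic=1, spherical=3, fixed=0
DOF = 2*1 + 2*1 + 1*3 + 2*0
DOF = 7

7


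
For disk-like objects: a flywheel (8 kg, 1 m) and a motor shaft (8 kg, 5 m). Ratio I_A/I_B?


Given: M1=8 kg, R1=1 m, M2=8 kg, R2=5 m
For a disk: I = (1/2)*M*R^2, so I_A/I_B = (M1*R1^2)/(M2*R2^2)
M1*R1^2 = 8*1 = 8
M2*R2^2 = 8*25 = 200
I_A/I_B = 8/200 = 1/25

1/25


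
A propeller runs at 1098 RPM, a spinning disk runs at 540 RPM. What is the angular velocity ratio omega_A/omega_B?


Given: RPM_A = 1098, RPM_B = 540
omega = 2*pi*RPM/60, so omega_A/omega_B = RPM_A / RPM_B
omega_A/omega_B = 1098 / 540
omega_A/omega_B = 61/30

61/30


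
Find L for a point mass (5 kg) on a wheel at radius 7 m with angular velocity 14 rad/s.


Given: m = 5 kg, r = 7 m, omega = 14 rad/s
For a point mass: I = m*r^2
I = 5*7^2 = 5*49 = 245
L = I*omega = 245*14
L = 3430 kg*m^2/s

3430 kg*m^2/s


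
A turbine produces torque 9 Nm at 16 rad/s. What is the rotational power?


Given: tau = 9 Nm, omega = 16 rad/s
Using P = tau * omega
P = 9 * 16
P = 144 W

144 W


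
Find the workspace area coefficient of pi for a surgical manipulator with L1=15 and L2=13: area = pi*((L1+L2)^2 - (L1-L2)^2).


Given: L1 = 15, L2 = 13
(L1+L2)^2 = (28)^2 = 784
(L1-L2)^2 = (2)^2 = 4
Difference = 784 - 4 = 780
This equals 4*L1*L2 = 4*15*13 = 780
Workspace area = 780*pi

780


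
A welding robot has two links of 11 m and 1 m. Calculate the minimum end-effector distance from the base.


Given: L1 = 11 m, L2 = 1 m
For a 2-link planar arm, min reach = |L1 - L2| (second link folded back)
Min reach = |11 - 1|
Min reach = 10 m

10 m


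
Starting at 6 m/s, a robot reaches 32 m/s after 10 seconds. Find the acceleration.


Given: initial velocity v0 = 6 m/s, final velocity v = 32 m/s, time t = 10 s
Using a = (v - v0) / t
a = (32 - 6) / 10
a = 26 / 10
a = 13/5 m/s^2

13/5 m/s^2


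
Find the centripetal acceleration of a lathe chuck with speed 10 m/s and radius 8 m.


Given: v = 10 m/s, r = 8 m
Using a_c = v^2 / r
a_c = 10^2 / 8
a_c = 100 / 8
a_c = 25/2 m/s^2

25/2 m/s^2


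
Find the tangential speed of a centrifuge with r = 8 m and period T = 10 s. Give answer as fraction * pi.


Given: radius r = 8 m, period T = 10 s
Using v = 2*pi*r / T
v = 2*pi*8 / 10
v = 16*pi / 10
v = 8/5*pi m/s

8/5*pi m/s


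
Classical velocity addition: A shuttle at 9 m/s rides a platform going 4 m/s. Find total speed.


Given: object velocity = 9 m/s, platform velocity = 4 m/s (same direction)
Using classical velocity addition: v_total = v_object + v_platform
v_total = 9 + 4
v_total = 13 m/s

13 m/s


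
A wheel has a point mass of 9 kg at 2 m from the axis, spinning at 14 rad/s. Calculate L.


Given: m = 9 kg, r = 2 m, omega = 14 rad/s
For a point mass: I = m*r^2
I = 9*2^2 = 9*4 = 36
L = I*omega = 36*14
L = 504 kg*m^2/s

504 kg*m^2/s


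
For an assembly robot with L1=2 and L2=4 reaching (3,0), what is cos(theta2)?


Given: L1 = 2, L2 = 4, target (x, y) = (3, 0)
Using cos(theta2) = (x^2 + y^2 - L1^2 - L2^2) / (2*L1*L2)
x^2 + y^2 = 3^2 + 0 = 9
L1^2 + L2^2 = 4 + 16 = 20
Numerator = 9 - 20 = -11
Denominator = 2*2*4 = 16
cos(theta2) = -11/16 = -11/16

-11/16


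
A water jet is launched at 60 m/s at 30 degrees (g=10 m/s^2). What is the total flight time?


Given: v0 = 60 m/s, theta = 30 deg, g = 10 m/s^2
sin(30) = 1/2
Using T = 2*v0*sin(theta) / g
T = 2*60*1/2 / 10
T = 60 / 10
T = 6 s

6 s


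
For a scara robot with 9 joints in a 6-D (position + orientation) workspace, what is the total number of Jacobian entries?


Given: task space dimension = 6, joints = 9
Jacobian is a 6 x 9 matrix
Total entries = rows * columns
Total = 6 * 9
Total = 54

54


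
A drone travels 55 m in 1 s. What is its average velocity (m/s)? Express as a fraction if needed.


Given: distance d = 55 m, time t = 1 s
Using v = d / t
v = 55 / 1
v = 55 m/s

55 m/s


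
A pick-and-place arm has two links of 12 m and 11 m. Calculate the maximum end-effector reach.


Given: L1 = 12 m, L2 = 11 m
For a 2-link planar arm, max reach = L1 + L2 (fully extended)
Max reach = 12 + 11
Max reach = 23 m

23 m


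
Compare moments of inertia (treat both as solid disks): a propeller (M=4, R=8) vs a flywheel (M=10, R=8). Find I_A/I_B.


Given: M1=4 kg, R1=8 m, M2=10 kg, R2=8 m
For a disk: I = (1/2)*M*R^2, so I_A/I_B = (M1*R1^2)/(M2*R2^2)
M1*R1^2 = 4*64 = 256
M2*R2^2 = 10*64 = 640
I_A/I_B = 256/640 = 2/5

2/5


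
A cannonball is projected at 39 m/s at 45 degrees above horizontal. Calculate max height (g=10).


Given: v0 = 39 m/s, theta = 45 deg, g = 10 m/s^2
sin^2(45) = 1/2
Using H = v0^2 * sin^2(theta) / (2*g)
H = 39^2 * 1/2 / (2*10)
H = 1521 * 1/2 / 20
H = 1521/2 / 20
H = 1521/40 m

1521/40 m


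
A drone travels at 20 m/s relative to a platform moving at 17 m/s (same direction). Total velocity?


Given: object velocity = 20 m/s, platform velocity = 17 m/s (same direction)
Using classical velocity addition: v_total = v_object + v_platform
v_total = 20 + 17
v_total = 37 m/s

37 m/s


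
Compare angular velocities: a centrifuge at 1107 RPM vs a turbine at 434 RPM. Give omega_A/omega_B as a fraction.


Given: RPM_A = 1107, RPM_B = 434
omega = 2*pi*RPM/60, so omega_A/omega_B = RPM_A / RPM_B
omega_A/omega_B = 1107 / 434
omega_A/omega_B = 1107/434

1107/434


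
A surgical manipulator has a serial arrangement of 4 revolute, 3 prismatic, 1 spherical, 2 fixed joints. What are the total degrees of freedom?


Given: serial robot with 4 revolute, 3 prismatic, 1 spherical, 2 fixed joints
DOF contribution per joint type: revolute=1, prismatic=1, spherical=3, fixed=0
DOF = 4*1 + 3*1 + 1*3 + 2*0
DOF = 10

10


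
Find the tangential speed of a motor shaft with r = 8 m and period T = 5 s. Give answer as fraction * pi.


Given: radius r = 8 m, period T = 5 s
Using v = 2*pi*r / T
v = 2*pi*8 / 5
v = 16*pi / 5
v = 16/5*pi m/s

16/5*pi m/s


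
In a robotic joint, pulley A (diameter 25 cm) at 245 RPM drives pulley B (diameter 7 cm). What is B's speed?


Given: D1 = 25 cm, w1 = 245 RPM, D2 = 7 cm
Using D1*w1 = D2*w2
w2 = D1*w1 / D2
w2 = 25*245 / 7
w2 = 6125 / 7
w2 = 875 RPM

875 RPM


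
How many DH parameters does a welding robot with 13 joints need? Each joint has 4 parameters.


Given: 13 joints, 4 DH parameters per joint (d, theta, a, alpha)
Total DH parameters = number_of_joints * 4
Total = 13 * 4
Total = 52

52


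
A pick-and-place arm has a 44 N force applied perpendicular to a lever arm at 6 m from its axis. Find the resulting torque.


Given: F = 44 N, r = 6 m, angle = 90 deg (perpendicular)
Using tau = F * r * sin(90)
sin(90) = 1
tau = 44 * 6 * 1
tau = 264 Nm

264 Nm


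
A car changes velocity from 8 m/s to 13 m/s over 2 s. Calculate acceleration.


Given: initial velocity v0 = 8 m/s, final velocity v = 13 m/s, time t = 2 s
Using a = (v - v0) / t
a = (13 - 8) / 2
a = 5 / 2
a = 5/2 m/s^2

5/2 m/s^2


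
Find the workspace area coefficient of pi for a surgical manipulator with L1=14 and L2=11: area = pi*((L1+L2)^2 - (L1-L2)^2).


Given: L1 = 14, L2 = 11
(L1+L2)^2 = (25)^2 = 625
(L1-L2)^2 = (3)^2 = 9
Difference = 625 - 9 = 616
This equals 4*L1*L2 = 4*14*11 = 616
Workspace area = 616*pi

616


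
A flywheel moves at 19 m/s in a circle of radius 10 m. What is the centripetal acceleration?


Given: v = 19 m/s, r = 10 m
Using a_c = v^2 / r
a_c = 19^2 / 10
a_c = 361 / 10
a_c = 361/10 m/s^2

361/10 m/s^2


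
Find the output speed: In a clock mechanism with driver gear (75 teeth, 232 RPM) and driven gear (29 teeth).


Given: N1 = 75 teeth, w1 = 232 RPM, N2 = 29 teeth
Using N1*w1 = N2*w2
w2 = N1*w1 / N2
w2 = 75*232 / 29
w2 = 17400 / 29
w2 = 600 RPM

600 RPM


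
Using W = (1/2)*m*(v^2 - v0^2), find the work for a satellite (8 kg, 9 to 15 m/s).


Given: m = 8 kg, v0 = 9 m/s, v = 15 m/s
Using W = (1/2)*m*(v^2 - v0^2)
v^2 = 15^2 = 225
v0^2 = 9^2 = 81
v^2 - v0^2 = 225 - 81 = 144
W = (1/2)*8*144 = 576 J

576 J


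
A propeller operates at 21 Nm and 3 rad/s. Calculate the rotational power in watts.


Given: tau = 21 Nm, omega = 3 rad/s
Using P = tau * omega
P = 21 * 3
P = 63 W

63 W


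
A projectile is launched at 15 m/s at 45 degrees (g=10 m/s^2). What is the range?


Given: v0 = 15 m/s, theta = 45 deg, g = 10 m/s^2
sin(2*45) = sin(90) = 1
Using R = v0^2 * sin(2*theta) / g
R = 15^2 * 1 / 10
R = 225 / 10
R = 45/2 m

45/2 m


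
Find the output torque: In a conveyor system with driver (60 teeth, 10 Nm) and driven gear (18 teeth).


Given: N1 = 60, N2 = 18, T1 = 10 Nm
Using T2/T1 = N2/N1
T2 = T1 * N2 / N1
T2 = 10 * 18 / 60
T2 = 180 / 60
T2 = 3 Nm

3 Nm


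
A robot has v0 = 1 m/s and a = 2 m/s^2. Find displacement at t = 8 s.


Given: v0 = 1 m/s, a = 2 m/s^2, t = 8 s
Using s = v0*t + (1/2)*a*t^2
s = 1*8 + (1/2)*2*8^2
s = 8 + (1/2)*128
s = 8 + 64
s = 72

72 m


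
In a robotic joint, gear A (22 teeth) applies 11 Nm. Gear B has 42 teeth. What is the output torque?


Given: N1 = 22, N2 = 42, T1 = 11 Nm
Using T2/T1 = N2/N1
T2 = T1 * N2 / N1
T2 = 11 * 42 / 22
T2 = 462 / 22
T2 = 21 Nm

21 Nm


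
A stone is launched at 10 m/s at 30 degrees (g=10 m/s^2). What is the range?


Given: v0 = 10 m/s, theta = 30 deg, g = 10 m/s^2
sin(2*30) = sin(60) = sqrt(3)/2
Using R = v0^2 * sin(2*theta) / g
R = 10^2 * (sqrt(3)/2) / 10
R = 100 * sqrt(3) / 20
R = 5*sqrt(3) m

5*sqrt(3) m


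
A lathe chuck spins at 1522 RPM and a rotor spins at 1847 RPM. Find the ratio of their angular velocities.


Given: RPM_A = 1522, RPM_B = 1847
omega = 2*pi*RPM/60, so omega_A/omega_B = RPM_A / RPM_B
omega_A/omega_B = 1522 / 1847
omega_A/omega_B = 1522/1847

1522/1847


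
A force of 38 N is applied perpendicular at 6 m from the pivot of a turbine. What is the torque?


Given: F = 38 N, r = 6 m, angle = 90 deg (perpendicular)
Using tau = F * r * sin(90)
sin(90) = 1
tau = 38 * 6 * 1
tau = 228 Nm

228 Nm


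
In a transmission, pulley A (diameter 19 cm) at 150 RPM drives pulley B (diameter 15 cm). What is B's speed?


Given: D1 = 19 cm, w1 = 150 RPM, D2 = 15 cm
Using D1*w1 = D2*w2
w2 = D1*w1 / D2
w2 = 19*150 / 15
w2 = 2850 / 15
w2 = 190 RPM

190 RPM


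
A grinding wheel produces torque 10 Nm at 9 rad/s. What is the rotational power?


Given: tau = 10 Nm, omega = 9 rad/s
Using P = tau * omega
P = 10 * 9
P = 90 W

90 W


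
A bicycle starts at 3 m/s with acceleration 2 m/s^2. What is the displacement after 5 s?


Given: v0 = 3 m/s, a = 2 m/s^2, t = 5 s
Using s = v0*t + (1/2)*a*t^2
s = 3*5 + (1/2)*2*5^2
s = 15 + (1/2)*50
s = 15 + 25
s = 40

40 m


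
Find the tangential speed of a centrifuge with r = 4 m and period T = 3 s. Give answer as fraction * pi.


Given: radius r = 4 m, period T = 3 s
Using v = 2*pi*r / T
v = 2*pi*4 / 3
v = 8*pi / 3
v = 8/3*pi m/s

8/3*pi m/s


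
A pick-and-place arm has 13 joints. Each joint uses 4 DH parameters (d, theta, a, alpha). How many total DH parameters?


Given: 13 joints, 4 DH parameters per joint (d, theta, a, alpha)
Total DH parameters = number_of_joints * 4
Total = 13 * 4
Total = 52

52


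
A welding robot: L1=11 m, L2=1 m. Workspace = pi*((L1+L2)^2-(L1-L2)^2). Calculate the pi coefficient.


Given: L1 = 11, L2 = 1
(L1+L2)^2 = (12)^2 = 144
(L1-L2)^2 = (10)^2 = 100
Difference = 144 - 100 = 44
This equals 4*L1*L2 = 4*11*1 = 44
Workspace area = 44*pi

44


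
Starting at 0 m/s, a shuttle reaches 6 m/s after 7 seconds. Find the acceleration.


Given: initial velocity v0 = 0 m/s, final velocity v = 6 m/s, time t = 7 s
Using a = (v - v0) / t
a = (6 - 0) / 7
a = 6 / 7
a = 6/7 m/s^2

6/7 m/s^2


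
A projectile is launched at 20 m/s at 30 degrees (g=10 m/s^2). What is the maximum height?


Given: v0 = 20 m/s, theta = 30 deg, g = 10 m/s^2
sin^2(30) = 1/4
Using H = v0^2 * sin^2(theta) / (2*g)
H = 20^2 * 1/4 / (2*10)
H = 400 * 1/4 / 20
H = 100 / 20
H = 5 m

5 m


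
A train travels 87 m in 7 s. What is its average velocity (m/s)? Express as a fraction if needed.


Given: distance d = 87 m, time t = 7 s
Using v = d / t
v = 87 / 7
v = 87/7 m/s

87/7 m/s


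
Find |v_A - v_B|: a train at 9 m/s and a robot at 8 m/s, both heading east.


Given: v_A = 9 m/s east, v_B = 8 m/s east
Both move in the same direction; relative speed = |v_A - v_B|
|9 - 8| = |1|
= 1 m/s

1 m/s


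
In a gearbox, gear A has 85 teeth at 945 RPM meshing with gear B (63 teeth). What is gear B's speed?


Given: N1 = 85 teeth, w1 = 945 RPM, N2 = 63 teeth
Using N1*w1 = N2*w2
w2 = N1*w1 / N2
w2 = 85*945 / 63
w2 = 80325 / 63
w2 = 1275 RPM

1275 RPM


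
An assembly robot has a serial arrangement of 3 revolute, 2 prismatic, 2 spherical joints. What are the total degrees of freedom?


Given: serial robot with 3 revolute, 2 prismatic, 2 spherical joints
DOF contribution per joint type: revolute=1, prismatic=1, spherical=3, fixed=0
DOF = 3*1 + 2*1 + 2*3
DOF = 11

11


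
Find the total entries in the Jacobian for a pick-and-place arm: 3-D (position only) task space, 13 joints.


Given: task space dimension = 3, joints = 13
Jacobian is a 3 x 13 matrix
Total entries = rows * columns
Total = 3 * 13
Total = 39

39


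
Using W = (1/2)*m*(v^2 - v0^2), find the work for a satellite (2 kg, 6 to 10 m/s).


Given: m = 2 kg, v0 = 6 m/s, v = 10 m/s
Using W = (1/2)*m*(v^2 - v0^2)
v^2 = 10^2 = 100
v0^2 = 6^2 = 36
v^2 - v0^2 = 100 - 36 = 64
W = (1/2)*2*64 = 64 J

64 J


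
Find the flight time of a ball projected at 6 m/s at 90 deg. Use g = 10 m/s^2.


Given: v0 = 6 m/s, theta = 90 deg, g = 10 m/s^2
sin(90) = 1
Using T = 2*v0*sin(theta) / g
T = 2*6*1 / 10
T = 12 / 10
T = 6/5 s

6/5 s


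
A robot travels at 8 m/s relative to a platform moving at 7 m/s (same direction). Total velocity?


Given: object velocity = 8 m/s, platform velocity = 7 m/s (same direction)
Using classical velocity addition: v_total = v_object + v_platform
v_total = 8 + 7
v_total = 15 m/s

15 m/s


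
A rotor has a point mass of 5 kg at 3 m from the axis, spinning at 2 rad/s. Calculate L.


Given: m = 5 kg, r = 3 m, omega = 2 rad/s
For a point mass: I = m*r^2
I = 5*3^2 = 5*9 = 45
L = I*omega = 45*2
L = 90 kg*m^2/s

90 kg*m^2/s


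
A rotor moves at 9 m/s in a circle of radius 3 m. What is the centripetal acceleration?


Given: v = 9 m/s, r = 3 m
Using a_c = v^2 / r
a_c = 9^2 / 3
a_c = 81 / 3
a_c = 27 m/s^2

27 m/s^2


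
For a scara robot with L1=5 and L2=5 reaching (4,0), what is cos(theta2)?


Given: L1 = 5, L2 = 5, target (x, y) = (4, 0)
Using cos(theta2) = (x^2 + y^2 - L1^2 - L2^2) / (2*L1*L2)
x^2 + y^2 = 4^2 + 0 = 16
L1^2 + L2^2 = 25 + 25 = 50
Numerator = 16 - 50 = -34
Denominator = 2*5*5 = 50
cos(theta2) = -34/50 = -17/25

-17/25


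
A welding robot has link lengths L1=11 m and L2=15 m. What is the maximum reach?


Given: L1 = 11 m, L2 = 15 m
For a 2-link planar arm, max reach = L1 + L2 (fully extended)
Max reach = 11 + 15
Max reach = 26 m

26 m


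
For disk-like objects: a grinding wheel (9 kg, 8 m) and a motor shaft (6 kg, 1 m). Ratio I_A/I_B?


Given: M1=9 kg, R1=8 m, M2=6 kg, R2=1 m
For a disk: I = (1/2)*M*R^2, so I_A/I_B = (M1*R1^2)/(M2*R2^2)
M1*R1^2 = 9*64 = 576
M2*R2^2 = 6*1 = 6
I_A/I_B = 576/6 = 96

96


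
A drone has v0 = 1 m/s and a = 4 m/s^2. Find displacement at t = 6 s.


Given: v0 = 1 m/s, a = 4 m/s^2, t = 6 s
Using s = v0*t + (1/2)*a*t^2
s = 1*6 + (1/2)*4*6^2
s = 6 + (1/2)*144
s = 6 + 72
s = 78

78 m


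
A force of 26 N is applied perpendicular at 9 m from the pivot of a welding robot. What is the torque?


Given: F = 26 N, r = 9 m, angle = 90 deg (perpendicular)
Using tau = F * r * sin(90)
sin(90) = 1
tau = 26 * 9 * 1
tau = 234 Nm

234 Nm


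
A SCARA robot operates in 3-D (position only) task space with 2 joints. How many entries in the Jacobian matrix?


Given: task space dimension = 3, joints = 2
Jacobian is a 3 x 2 matrix
Total entries = rows * columns
Total = 3 * 2
Total = 6

6


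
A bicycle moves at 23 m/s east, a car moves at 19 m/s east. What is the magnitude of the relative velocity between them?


Given: v_A = 23 m/s east, v_B = 19 m/s east
Both move in the same direction; relative speed = |v_A - v_B|
|23 - 19| = |4|
= 4 m/s

4 m/s


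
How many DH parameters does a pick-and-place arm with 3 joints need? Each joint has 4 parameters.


Given: 3 joints, 4 DH parameters per joint (d, theta, a, alpha)
Total DH parameters = number_of_joints * 4
Total = 3 * 4
Total = 12

12


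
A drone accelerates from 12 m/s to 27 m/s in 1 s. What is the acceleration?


Given: initial velocity v0 = 12 m/s, final velocity v = 27 m/s, time t = 1 s
Using a = (v - v0) / t
a = (27 - 12) / 1
a = 15 / 1
a = 15 m/s^2

15 m/s^2


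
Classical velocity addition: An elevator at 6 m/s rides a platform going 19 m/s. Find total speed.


Given: object velocity = 6 m/s, platform velocity = 19 m/s (same direction)
Using classical velocity addition: v_total = v_object + v_platform
v_total = 6 + 19
v_total = 25 m/s

25 m/s


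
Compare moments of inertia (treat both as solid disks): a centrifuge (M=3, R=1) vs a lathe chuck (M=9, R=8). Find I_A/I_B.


Given: M1=3 kg, R1=1 m, M2=9 kg, R2=8 m
For a disk: I = (1/2)*M*R^2, so I_A/I_B = (M1*R1^2)/(M2*R2^2)
M1*R1^2 = 3*1 = 3
M2*R2^2 = 9*64 = 576
I_A/I_B = 3/576 = 1/192

1/192


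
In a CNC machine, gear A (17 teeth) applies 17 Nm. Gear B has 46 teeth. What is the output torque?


Given: N1 = 17, N2 = 46, T1 = 17 Nm
Using T2/T1 = N2/N1
T2 = T1 * N2 / N1
T2 = 17 * 46 / 17
T2 = 782 / 17
T2 = 46 Nm

46 Nm


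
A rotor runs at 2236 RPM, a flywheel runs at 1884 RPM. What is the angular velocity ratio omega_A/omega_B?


Given: RPM_A = 2236, RPM_B = 1884
omega = 2*pi*RPM/60, so omega_A/omega_B = RPM_A / RPM_B
omega_A/omega_B = 2236 / 1884
omega_A/omega_B = 559/471

559/471


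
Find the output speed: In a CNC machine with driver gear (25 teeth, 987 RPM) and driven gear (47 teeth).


Given: N1 = 25 teeth, w1 = 987 RPM, N2 = 47 teeth
Using N1*w1 = N2*w2
w2 = N1*w1 / N2
w2 = 25*987 / 47
w2 = 24675 / 47
w2 = 525 RPM

525 RPM


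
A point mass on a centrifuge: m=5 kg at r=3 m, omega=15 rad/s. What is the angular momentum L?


Given: m = 5 kg, r = 3 m, omega = 15 rad/s
For a point mass: I = m*r^2
I = 5*3^2 = 5*9 = 45
L = I*omega = 45*15
L = 675 kg*m^2/s

675 kg*m^2/s


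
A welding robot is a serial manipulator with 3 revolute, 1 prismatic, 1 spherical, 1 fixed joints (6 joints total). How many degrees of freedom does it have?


Given: serial robot with 3 revolute, 1 prismatic, 1 spherical, 1 fixed joints
DOF contribution per joint type: revolute=1, prismatic=1, spherical=3, fixed=0
DOF = 3*1 + 1*1 + 1*3 + 1*0
DOF = 7

7


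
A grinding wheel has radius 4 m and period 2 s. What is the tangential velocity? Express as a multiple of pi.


Given: radius r = 4 m, period T = 2 s
Using v = 2*pi*r / T
v = 2*pi*4 / 2
v = 8*pi / 2
v = 4*pi m/s

4*pi m/s


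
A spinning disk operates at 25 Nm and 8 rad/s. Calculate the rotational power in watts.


Given: tau = 25 Nm, omega = 8 rad/s
Using P = tau * omega
P = 25 * 8
P = 200 W

200 W


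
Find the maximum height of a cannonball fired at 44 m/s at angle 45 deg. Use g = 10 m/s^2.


Given: v0 = 44 m/s, theta = 45 deg, g = 10 m/s^2
sin^2(45) = 1/2
Using H = v0^2 * sin^2(theta) / (2*g)
H = 44^2 * 1/2 / (2*10)
H = 1936 * 1/2 / 20
H = 968 / 20
H = 242/5 m

242/5 m


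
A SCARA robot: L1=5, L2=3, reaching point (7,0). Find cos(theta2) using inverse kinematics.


Given: L1 = 5, L2 = 3, target (x, y) = (7, 0)
Using cos(theta2) = (x^2 + y^2 - L1^2 - L2^2) / (2*L1*L2)
x^2 + y^2 = 7^2 + 0 = 49
L1^2 + L2^2 = 25 + 9 = 34
Numerator = 49 - 34 = 15
Denominator = 2*5*3 = 30
cos(theta2) = 15/30 = 1/2

1/2


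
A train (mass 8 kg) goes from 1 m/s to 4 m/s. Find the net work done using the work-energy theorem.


Given: m = 8 kg, v0 = 1 m/s, v = 4 m/s
Using W = (1/2)*m*(v^2 - v0^2)
v^2 = 4^2 = 16
v0^2 = 1^2 = 1
v^2 - v0^2 = 16 - 1 = 15
W = (1/2)*8*15 = 60 J

60 J


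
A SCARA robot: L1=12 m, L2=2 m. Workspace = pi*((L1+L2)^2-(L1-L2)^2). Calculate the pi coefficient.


Given: L1 = 12, L2 = 2
(L1+L2)^2 = (14)^2 = 196
(L1-L2)^2 = (10)^2 = 100
Difference = 196 - 100 = 96
This equals 4*L1*L2 = 4*12*2 = 96
Workspace area = 96*pi

96


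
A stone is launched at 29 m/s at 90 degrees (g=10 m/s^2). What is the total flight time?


Given: v0 = 29 m/s, theta = 90 deg, g = 10 m/s^2
sin(90) = 1
Using T = 2*v0*sin(theta) / g
T = 2*29*1 / 10
T = 58 / 10
T = 29/5 s

29/5 s
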